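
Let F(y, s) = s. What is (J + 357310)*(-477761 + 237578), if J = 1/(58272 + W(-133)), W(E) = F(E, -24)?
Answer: -555425666215247/6472 ≈ -8.5820e+10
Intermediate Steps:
W(E) = -24
J = 1/58248 (J = 1/(58272 - 24) = 1/58248 ≈ 1.7168e-5)
(J + 357310)*(-477761 + 237578) = (1/58248 + 357310)*(-477761 + 237578) = (20812592881/58248)*(-240183) = -555425666215247/6472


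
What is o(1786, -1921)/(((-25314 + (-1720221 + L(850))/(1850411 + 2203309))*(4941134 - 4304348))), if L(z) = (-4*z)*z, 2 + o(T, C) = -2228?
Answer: 136966600/990110362051221 ≈ 1.3833e-7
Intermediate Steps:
o(T, C) = -2230 (o(T, C) = -2 - 2228 = -2230)
L(z) = -4*z²
o(1786, -1921)/(((-25314 + (-1720221 + L(850))/(1850411 + 2203309))*(4941134 - 4304348))) = -2230*1/((-25314 + (-1720221 - 4*850²)/(1850411 + 2203309))*(4941134 - 4304348)) = -2230*1/(636786*(-25314 + (-1720221 - 4*722500)/4053720)) = -2230*1/(636786*(-25314 + (-1720221 - 2890000)*(1/4053720))) = -2230*1/(636786*(-25314 - 4610221*1/4053720)) = -2230*1/(636786*(-25314 - 419111/368520)) = -2230/((-9329134391/368520*636786)) = -2230/(-990110362051221/61420) = -2230*(-61420/990110362051221) = 136966600/990110362051221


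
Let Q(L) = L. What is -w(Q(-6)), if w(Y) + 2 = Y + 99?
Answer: -91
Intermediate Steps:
w(Y) = 97 + Y (w(Y) = -2 + (Y + 99) = -2 + (99 + Y) = 97 + Y)
-w(Q(-6)) = -(97 - 6) = -1*91 = -91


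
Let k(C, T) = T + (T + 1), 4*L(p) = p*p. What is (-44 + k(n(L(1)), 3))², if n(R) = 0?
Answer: 1369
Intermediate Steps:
L(p) = p²/4 (L(p) = (p*p)/4 = p²/4)
k(C, T) = 1 + 2*T (k(C, T) = T + (1 + T) = 1 + 2*T)
(-44 + k(n(L(1)), 3))² = (-44 + (1 + 2*3))² = (-44 + (1 + 6))² = (-44 + 7)² = (-37)² = 1369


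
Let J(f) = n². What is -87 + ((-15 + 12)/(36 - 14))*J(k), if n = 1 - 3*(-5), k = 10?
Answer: -1341/11 ≈ -121.91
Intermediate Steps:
n = 16 (n = 1 + 15 = 16)
J(f) = 256 (J(f) = 16² = 256)
-87 + ((-15 + 12)/(36 - 14))*J(k) = -87 + ((-15 + 12)/(36 - 14))*256 = -87 - 3/22*256 = -87 - 384/11 = -1341/11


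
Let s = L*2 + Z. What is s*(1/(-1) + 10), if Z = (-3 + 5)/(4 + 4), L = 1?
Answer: 81/4 ≈ 20.250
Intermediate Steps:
Z = 1/4 (Z = 2/8 = 2*(1/8) = 1/4 ≈ 0.25000)
s = 9/4 (s = 1*2 + 1/4 = 2 + 1/4 = 9/4 ≈ 2.2500)
s*(1/(-1) + 10) = 9*(1/(-1) + 10)/4 = 9*(-1 + 10)/4 = (9/4)*9 = 81/4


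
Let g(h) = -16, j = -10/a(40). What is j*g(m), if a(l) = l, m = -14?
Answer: 4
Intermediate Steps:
j = -1/4 (j = -10/40 = -10*1/40 = -1/4 ≈ -0.25000)
j*g(m) = -1/4*(-16) = 4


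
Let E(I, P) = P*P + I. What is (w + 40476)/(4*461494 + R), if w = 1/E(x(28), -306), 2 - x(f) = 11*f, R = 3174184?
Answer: 3777625081/468531532800 ≈ 0.0080627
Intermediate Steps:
x(f) = 2 - 11*f
E(I, P) = I + P**2 (E(I, P) = P**2 + I = I + P**2)
w = 1/93330 (w = 1/((2 - 11*28) + (-306)**2) = 1/((2 - 308) + 93636) = 1/(-306 + 93636) = 1/93330 ≈ 1.0715e-5)
(w + 40476)/(4*461494 + R) = (1/93330 + 40476)/(4*461494 + 3174184) = 3777625081/(93330*(1845976 + 3174184)) = (3777625081/93330)/5020160 = (3777625081/93330)*(1/5020160) = 3777625081/468531532800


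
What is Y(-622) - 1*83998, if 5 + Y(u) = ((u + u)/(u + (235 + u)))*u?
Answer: -85532795/1009 ≈ -84770.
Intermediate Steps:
Y(u) = -5 + 2*u²/(235 + 2*u) (Y(u) = -5 + ((u + u)/(u + (235 + u)))*u = -5 + ((2*u)/(235 + 2*u))*u = -5 + (2*u/(235 + 2*u))*u = -5 + 2*u²/(235 + 2*u))
Y(-622) - 1*83998 = (-1175 - 10*(-622) + 2*(-622)²)/(235 + 2*(-622)) - 1*83998 = (-1175 + 6220 + 2*386884)/(235 - 1244) - 83998 = (-1175 + 6220 + 773768)/(-1009) - 83998 = -1/1009*778813 - 83998 = -778813/1009 - 83998 = -85532795/1009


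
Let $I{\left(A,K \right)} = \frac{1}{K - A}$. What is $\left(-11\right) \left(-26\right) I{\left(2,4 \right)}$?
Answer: $143$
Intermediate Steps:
$\left(-11\right) \left(-26\right) I{\left(2,4 \right)} = \left(-11\right) \left(-26\right) \left(- \frac{1}{2 - 4}\right) = 286 \left(- \frac{1}{2 - 4}\right) = 286 \left(- \frac{1}{-2}\right) = 286 \left(\left(-1\right) \left(- \frac{1}{2}\right)\right) = 286 \cdot \frac{1}{2} = 143$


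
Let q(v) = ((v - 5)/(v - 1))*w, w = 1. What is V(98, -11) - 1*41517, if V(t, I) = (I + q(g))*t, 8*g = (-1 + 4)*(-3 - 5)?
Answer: -42399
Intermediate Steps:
g = -3 (g = ((-1 + 4)*(-3 - 5))/8 = (3*(-8))/8 = (⅛)*(-24) = -3)
q(v) = (-5 + v)/(-1 + v) (q(v) = ((v - 5)/(v - 1))*1 = ((-5 + v)/(-1 + v))*1 = (-5 + v)/(-1 + v))
V(t, I) = t*(2 + I) (V(t, I) = (I + (-5 - 3)/(-1 - 3))*t = (I - 8/(-4))*t = (I - ¼*(-8))*t = (I + 2)*t = (2 + I)*t = t*(2 + I))
V(98, -11) - 1*41517 = 98*(2 - 11) - 1*41517 = 98*(-9) - 41517 = -882 - 41517 = -42399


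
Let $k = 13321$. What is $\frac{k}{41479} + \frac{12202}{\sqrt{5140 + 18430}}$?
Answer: $\frac{13321}{41479} + \frac{6101 \sqrt{23570}}{11785} \approx 79.8$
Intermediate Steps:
$\frac{k}{41479} + \frac{12202}{\sqrt{5140 + 18430}} = \frac{13321}{41479} + \frac{12202}{\sqrt{5140 + 18430}} = 13321 \cdot \frac{1}{41479} + \frac{12202}{\sqrt{23570}} = \frac{13321}{41479} + 12202 \frac{\sqrt{23570}}{23570} = \frac{13321}{41479} + \frac{6101 \sqrt{23570}}{11785}$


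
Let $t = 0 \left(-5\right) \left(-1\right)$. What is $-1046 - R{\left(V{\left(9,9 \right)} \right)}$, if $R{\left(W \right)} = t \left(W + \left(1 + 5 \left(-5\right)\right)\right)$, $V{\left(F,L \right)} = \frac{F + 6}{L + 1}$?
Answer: $-1046$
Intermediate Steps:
$V{\left(F,L \right)} = \frac{6 + F}{1 + L}$
$t = 0$ ($t = 0 \left(-1\right) = 0$)
$R{\left(W \right)} = 0$ ($R{\left(W \right)} = 0 \left(W + \left(1 + 5 \left(-5\right)\right)\right) = 0 \left(W + \left(1 - 25\right)\right) = 0 \left(W - 24\right) = 0 \left(-24 + W\right) = 0$)
$-1046 - R{\left(V{\left(9,9 \right)} \right)} = -1046 - 0 = -1046 + 0 = -1046$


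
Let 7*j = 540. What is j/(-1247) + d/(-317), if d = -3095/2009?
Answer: -45269195/794155691 ≈ -0.057003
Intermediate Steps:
d = -3095/2009 (d = -3095*1/2009 = -3095/2009 ≈ -1.5406)
j = 540/7 (j = (⅐)*540 = 540/7 ≈ 77.143)
j/(-1247) + d/(-317) = (540/7)/(-1247) - 3095/2009/(-317) = (540/7)*(-1/1247) - 3095/2009*(-1/317) = -540/8729 + 3095/636853 = -45269195/794155691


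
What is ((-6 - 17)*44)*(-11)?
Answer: 11132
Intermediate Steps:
((-6 - 17)*44)*(-11) = -23*44*(-11) = -1012*(-11) = 11132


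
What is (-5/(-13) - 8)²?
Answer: 9801/169 ≈ 57.994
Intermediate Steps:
(-5/(-13) - 8)² = (-5*(-1/13) - 8)² = (5/13 - 8)² = (-99/13)² = 9801/169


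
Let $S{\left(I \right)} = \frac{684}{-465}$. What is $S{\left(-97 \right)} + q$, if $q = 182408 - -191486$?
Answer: $\frac{57953342}{155} \approx 3.7389 \cdot 10^{5}$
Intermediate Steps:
$q = 373894$ ($q = 182408 + 191486 = 373894$)
$S{\left(I \right)} = - \frac{228}{155}$ ($S{\left(I \right)} = 684 \left(- \frac{1}{465}\right) = - \frac{228}{155}$)
$S{\left(-97 \right)} + q = - \frac{228}{155} + 373894 = \frac{57953342}{155}$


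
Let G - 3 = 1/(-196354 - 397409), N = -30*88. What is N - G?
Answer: -1569315608/593763 ≈ -2643.0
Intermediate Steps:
N = -2640
G = 1781288/593763 (G = 3 + 1/(-196354 - 397409) = 3 + 1/(-593763) = 3 - 1/593763 = 1781288/593763 ≈ 3.0000)
N - G = -2640 - 1*1781288/593763 = -2640 - 1781288/593763 = -1569315608/593763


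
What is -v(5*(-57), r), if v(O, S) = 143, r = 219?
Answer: -143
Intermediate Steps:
-v(5*(-57), r) = -1*143 = -143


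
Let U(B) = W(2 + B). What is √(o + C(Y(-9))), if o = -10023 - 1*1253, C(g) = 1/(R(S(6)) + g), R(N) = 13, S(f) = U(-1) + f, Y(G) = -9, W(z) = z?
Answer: I*√45103/2 ≈ 106.19*I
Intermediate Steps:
U(B) = 2 + B
S(f) = 1 + f (S(f) = (2 - 1) + f = 1 + f)
C(g) = 1/(13 + g)
o = -11276 (o = -10023 - 1253 = -11276)
√(o + C(Y(-9))) = √(-11276 + 1/(13 - 9)) = √(-11276 + 1/4) = √(-11276 + ¼) = √(-45103/4) = I*√45103/2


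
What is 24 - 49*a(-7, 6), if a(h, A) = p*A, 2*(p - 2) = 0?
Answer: -564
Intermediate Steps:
p = 2 (p = 2 + (½)*0 = 2 + 0 = 2)
a(h, A) = 2*A
24 - 49*a(-7, 6) = 24 - 98*6 = 24 - 49*12 = 24 - 588 = -564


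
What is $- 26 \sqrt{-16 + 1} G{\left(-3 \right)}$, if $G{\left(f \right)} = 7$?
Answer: $- 182 i \sqrt{15} \approx - 704.88 i$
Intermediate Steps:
$- 26 \sqrt{-16 + 1} G{\left(-3 \right)} = - 26 \sqrt{-16 + 1} \cdot 7 = - 26 \sqrt{-15} \cdot 7 = - 26 i \sqrt{15} \cdot 7 = - 182 i \sqrt{15}$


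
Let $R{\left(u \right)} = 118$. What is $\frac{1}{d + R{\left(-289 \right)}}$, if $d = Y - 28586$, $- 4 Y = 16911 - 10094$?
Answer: $- \frac{4}{120689} \approx -3.3143 \cdot 10^{-5}$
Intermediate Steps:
$Y = - \frac{6817}{4}$ ($Y = - \frac{16911 - 10094}{4} = \left(- \frac{1}{4}\right) 6817 = - \frac{6817}{4} \approx -1704.3$)
$d = - \frac{121161}{4}$ ($d = - \frac{6817}{4} - 28586 = - \frac{121161}{4} \approx -30290.0$)
$\frac{1}{d + R{\left(-289 \right)}} = \frac{1}{- \frac{121161}{4} + 118} = \frac{1}{- \frac{120689}{4}} = - \frac{4}{120689}$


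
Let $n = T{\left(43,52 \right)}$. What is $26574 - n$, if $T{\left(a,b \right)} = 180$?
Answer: $26394$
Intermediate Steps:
$n = 180$
$26574 - n = 26574 - 180 = 26394$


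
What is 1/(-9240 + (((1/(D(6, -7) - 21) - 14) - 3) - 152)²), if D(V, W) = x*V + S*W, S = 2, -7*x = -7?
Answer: 841/16258764 ≈ 5.1726e-5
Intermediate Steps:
x = 1 (x = -⅐*(-7) = 1)
D(V, W) = V + 2*W (D(V, W) = 1*V + 2*W = V + 2*W)
1/(-9240 + (((1/(D(6, -7) - 21) - 14) - 3) - 152)²) = 1/(-9240 + (((1/((6 + 2*(-7)) - 21) - 14) - 3) - 152)²) = 1/(-9240 + (((1/((6 - 14) - 21) - 14) - 3) - 152)²) = 1/(-9240 + (((1/(-8 - 21) - 14) - 3) - 152)²) = 1/(-9240 + (((1/(-29) - 14) - 3) - 152)²) = 1/(-9240 + (((-1/29 - 14) - 3) - 152)²) = 1/(-9240 + ((-407/29 - 3) - 152)²) = 1/(-9240 + (-494/29 - 152)²) = 1/(-9240 + (-4902/29)²) = 1/(-9240 + 24029604/841) = 1/(16258764/841) = 841/16258764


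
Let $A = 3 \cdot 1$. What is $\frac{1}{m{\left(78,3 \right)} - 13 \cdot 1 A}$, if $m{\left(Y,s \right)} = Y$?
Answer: $\frac{1}{39} \approx 0.025641$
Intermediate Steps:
$A = 3$
$\frac{1}{m{\left(78,3 \right)} - 13 \cdot 1 A} = \frac{1}{78 - 13 \cdot 1 \cdot 3} = \frac{1}{78 - 39} = \frac{1}{39}$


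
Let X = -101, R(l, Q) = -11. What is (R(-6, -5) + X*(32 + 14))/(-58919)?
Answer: 4657/58919 ≈ 0.079041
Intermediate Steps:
(R(-6, -5) + X*(32 + 14))/(-58919) = (-11 - 101*(32 + 14))/(-58919) = (-11 - 101*46)*(-1/58919) = (-11 - 4646)*(-1/58919) = -4657*(-1/58919) = 4657/58919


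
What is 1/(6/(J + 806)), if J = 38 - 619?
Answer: 75/2 ≈ 37.500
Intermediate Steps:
J = -581
1/(6/(J + 806)) = 1/(6/(-581 + 806)) = 1/(6/225) = 1/((1/225)*6) = 1/(2/75) = 75/2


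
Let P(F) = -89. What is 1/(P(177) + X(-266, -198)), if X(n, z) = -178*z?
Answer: 1/35155 ≈ 2.8445e-5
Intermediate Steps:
1/(P(177) + X(-266, -198)) = 1/(-89 - 178*(-198)) = 1/(-89 + 35244) = 1/35155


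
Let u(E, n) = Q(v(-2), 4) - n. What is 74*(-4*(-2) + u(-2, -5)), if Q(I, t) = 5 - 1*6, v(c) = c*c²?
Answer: 888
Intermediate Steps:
v(c) = c³
Q(I, t) = -1 (Q(I, t) = 5 - 6 = -1)
u(E, n) = -1 - n
74*(-4*(-2) + u(-2, -5)) = 74*(-4*(-2) + (-1 - 1*(-5))) = 74*(8 + (-1 + 5)) = 74*(8 + 4) = 74*12 = 888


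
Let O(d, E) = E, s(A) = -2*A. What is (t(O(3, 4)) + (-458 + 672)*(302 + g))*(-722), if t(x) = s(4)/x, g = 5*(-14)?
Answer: -35844412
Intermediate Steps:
g = -70
t(x) = -8/x (t(x) = (-2*4)/x = -8/x)
(t(O(3, 4)) + (-458 + 672)*(302 + g))*(-722) = (-8/4 + (-458 + 672)*(302 - 70))*(-722) = (-8*1/4 + 214*232)*(-722) = (-2 + 49648)*(-722) = 49646*(-722) = -35844412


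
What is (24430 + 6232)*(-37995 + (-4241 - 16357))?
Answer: -1796578566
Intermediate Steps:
(24430 + 6232)*(-37995 + (-4241 - 16357)) = 30662*(-37995 - 20598) = 30662*(-58593) = -1796578566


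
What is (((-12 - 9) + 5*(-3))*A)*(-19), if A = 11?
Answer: 7524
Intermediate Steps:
(((-12 - 9) + 5*(-3))*A)*(-19) = (((-12 - 9) + 5*(-3))*11)*(-19) = ((-21 - 15)*11)*(-19) = -36*11*(-19) = -396*(-19) = 7524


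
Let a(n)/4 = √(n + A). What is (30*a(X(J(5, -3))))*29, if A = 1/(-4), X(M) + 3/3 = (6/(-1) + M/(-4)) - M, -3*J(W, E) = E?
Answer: 1740*I*√34 ≈ 10146.0*I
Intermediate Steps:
J(W, E) = -E/3
X(M) = -7 - 5*M/4 (X(M) = -1 + ((6/(-1) + M/(-4)) - M) = -1 + ((6*(-1) + M*(-¼)) - M) = -1 + ((-6 - M/4) - M) = -1 + (-6 - 5*M/4) = -7 - 5*M/4)
A = -¼ ≈ -0.25000
a(n) = 4*√(-¼ + n) (a(n) = 4*√(n - ¼) = 4*√(-¼ + n))
(30*a(X(J(5, -3))))*29 = (30*(2*√(-1 + 4*(-7 - (-5)*(-3)/12))))*29 = (30*(2*√(-1 + 4*(-7 - 5/4*1))))*29 = (30*(2*√(-1 + 4*(-7 - 5/4))))*29 = (30*(2*√(-1 + 4*(-33/4))))*29 = (30*(2*√(-1 - 33)))*29 = (30*(2*√(-34)))*29 = (30*(2*(I*√34)))*29 = (30*(2*I*√34))*29 = (60*I*√34)*29 = 1740*I*√34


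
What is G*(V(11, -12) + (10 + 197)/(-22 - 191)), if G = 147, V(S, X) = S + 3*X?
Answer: -271068/71 ≈ -3817.9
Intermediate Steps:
G*(V(11, -12) + (10 + 197)/(-22 - 191)) = 147*((11 + 3*(-12)) + (10 + 197)/(-22 - 191)) = 147*((11 - 36) + 207/(-213)) = 147*(-25 + 207*(-1/213)) = 147*(-25 - 69/71) = 147*(-1844/71) = -271068/71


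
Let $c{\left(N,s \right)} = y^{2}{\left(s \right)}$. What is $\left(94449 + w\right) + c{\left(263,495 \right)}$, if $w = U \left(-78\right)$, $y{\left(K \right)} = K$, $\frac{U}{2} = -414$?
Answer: $404058$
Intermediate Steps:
$U = -828$ ($U = 2 \left(-414\right) = -828$)
$c{\left(N,s \right)} = s^{2}$
$w = 64584$ ($w = \left(-828\right) \left(-78\right) = 64584$)
$\left(94449 + w\right) + c{\left(263,495 \right)} = \left(94449 + 64584\right) + 495^{2} = 159033 + 245025 = 404058$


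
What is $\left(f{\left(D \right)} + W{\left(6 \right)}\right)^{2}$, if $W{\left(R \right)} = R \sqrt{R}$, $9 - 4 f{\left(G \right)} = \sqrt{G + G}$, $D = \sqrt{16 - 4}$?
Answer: $\frac{\left(9 - 2 \sqrt[4]{3} + 24 \sqrt{6}\right)^{2}}{16} \approx 265.33$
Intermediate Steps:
$D = 2 \sqrt{3}$ ($D = \sqrt{12} = 2 \sqrt{3} \approx 3.4641$)
$f{\left(G \right)} = \frac{9}{4} - \frac{\sqrt{2} \sqrt{G}}{4}$ ($f{\left(G \right)} = \frac{9}{4} - \frac{\sqrt{G + G}}{4} = \frac{9}{4} - \frac{\sqrt{2 G}}{4} = \frac{9}{4} - \frac{\sqrt{2} \sqrt{G}}{4}$)
$W{\left(R \right)} = R^{\frac{3}{2}}$
$\left(f{\left(D \right)} + W{\left(6 \right)}\right)^{2} = \left(\left(\frac{9}{4} - \frac{\sqrt{2} \sqrt{2 \sqrt{3}}}{4}\right) + 6^{\frac{3}{2}}\right)^{2} = \left(\left(\frac{9}{4} - \frac{\sqrt{2} \sqrt{2} \sqrt[4]{3}}{4}\right) + 6 \sqrt{6}\right)^{2} = \left(\left(\frac{9}{4} - \frac{\sqrt[4]{3}}{2}\right) + 6 \sqrt{6}\right)^{2} = \left(\frac{9}{4} + 6 \sqrt{6} - \frac{\sqrt[4]{3}}{2}\right)^{2}$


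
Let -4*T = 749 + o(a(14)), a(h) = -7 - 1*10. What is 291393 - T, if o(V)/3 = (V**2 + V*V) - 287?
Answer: 583597/2 ≈ 2.9180e+5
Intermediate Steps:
a(h) = -17 (a(h) = -7 - 10 = -17)
o(V) = -861 + 6*V**2 (o(V) = 3*((V**2 + V*V) - 287) = 3*((V**2 + V**2) - 287) = 3*(2*V**2 - 287) = 3*(-287 + 2*V**2) = -861 + 6*V**2)
T = -811/2 (T = -(749 + (-861 + 6*(-17)**2))/4 = -(749 + (-861 + 6*289))/4 = -(749 + (-861 + 1734))/4 = -(749 + 873)/4 = -1/4*1622 = -811/2 ≈ -405.50)
291393 - T = 291393 - 1*(-811/2) = 291393 + 811/2 = 583597/2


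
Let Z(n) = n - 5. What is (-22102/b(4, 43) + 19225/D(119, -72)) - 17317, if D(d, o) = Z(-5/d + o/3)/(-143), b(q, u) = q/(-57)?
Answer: 1355783569/3456 ≈ 3.9230e+5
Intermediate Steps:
b(q, u) = -q/57 (b(q, u) = q*(-1/57) = -q/57)
Z(n) = -5 + n
D(d, o) = 5/143 - o/429 + 5/(143*d) (D(d, o) = (-5 + (-5/d + o/3))/(-143) = (-5 + (-5/d + o*(1/3)))*(-1/143) = (-5 + (-5/d + o/3))*(-1/143) = (-5 - 5/d + o/3)*(-1/143) = 5/143 - o/429 + 5/(143*d))
(-22102/b(4, 43) + 19225/D(119, -72)) - 17317 = (-22102/((-1/57*4)) + 19225/(((1/429)*(15 + 119*(15 - 1*(-72)))/119))) - 17317 = (-22102/(-4/57) + 19225/(((1/429)*(1/119)*(15 + 119*(15 + 72))))) - 17317 = (-22102*(-57/4) + 19225/(((1/429)*(1/119)*(15 + 119*87)))) - 17317 = (629907/2 + 19225/(((1/429)*(1/119)*(15 + 10353)))) - 17317 = (629907/2 + 19225/(((1/429)*(1/119)*10368))) - 17317 = (629907/2 + 19225/(3456/17017)) - 17317 = (629907/2 + 19225*(17017/3456)) - 17317 = (629907/2 + 327151825/3456) - 17317 = 1415631121/3456 - 17317 = 1355783569/3456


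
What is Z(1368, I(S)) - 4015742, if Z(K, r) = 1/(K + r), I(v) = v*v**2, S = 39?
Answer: -243703334753/60687 ≈ -4.0157e+6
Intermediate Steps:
I(v) = v**3
Z(1368, I(S)) - 4015742 = 1/(1368 + 39**3) - 4015742 = 1/(1368 + 59319) - 4015742 = 1/60687 - 4015742 = -243703334753/60687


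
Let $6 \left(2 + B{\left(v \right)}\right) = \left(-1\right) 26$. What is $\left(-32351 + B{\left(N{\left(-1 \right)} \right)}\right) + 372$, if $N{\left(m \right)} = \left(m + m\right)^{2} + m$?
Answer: $- \frac{95956}{3} \approx -31985.0$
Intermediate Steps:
$N{\left(m \right)} = m + 4 m^{2}$ ($N{\left(m \right)} = \left(2 m\right)^{2} + m = 4 m^{2} + m = m + 4 m^{2}$)
$B{\left(v \right)} = - \frac{19}{3}$ ($B{\left(v \right)} = -2 + \frac{\left(-1\right) 26}{6} = -2 + \frac{1}{6} \left(-26\right) = -2 - \frac{13}{3} = - \frac{19}{3}$)
$\left(-32351 + B{\left(N{\left(-1 \right)} \right)}\right) + 372 = \left(-32351 - \frac{19}{3}\right) + 372 = - \frac{97072}{3} + 372 = - \frac{95956}{3}$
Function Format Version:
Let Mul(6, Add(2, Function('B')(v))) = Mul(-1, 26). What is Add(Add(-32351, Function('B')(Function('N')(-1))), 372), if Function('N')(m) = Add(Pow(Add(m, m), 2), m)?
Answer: Rational(-95956, 3) ≈ -31985.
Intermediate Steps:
Function('N')(m) = Add(m, Mul(4, Pow(m, 2))) (Function('N')(m) = Add(Pow(Mul(2, m), 2), m) = Add(Mul(4, Pow(m, 2)), m) = Add(m, Mul(4, Pow(m, 2))))
Function('B')(v) = Rational(-19, 3) (Function('B')(v) = Add(-2, Mul(Rational(1, 6), Mul(-1, 26))) = Add(-2, Mul(Rational(1, 6), -26)) = Add(-2, Rational(-13, 3)) = Rational(-19, 3))
Add(Add(-32351, Function('B')(Function('N')(-1))), 372) = Add(Add(-32351, Rational(-19, 3)), 372) = Add(Rational(-97072, 3), 372) = Rational(-95956, 3)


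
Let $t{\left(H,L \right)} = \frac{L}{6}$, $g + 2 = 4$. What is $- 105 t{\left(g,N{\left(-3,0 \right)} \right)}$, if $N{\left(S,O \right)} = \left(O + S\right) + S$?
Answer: $105$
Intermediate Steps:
$N{\left(S,O \right)} = O + 2 S$
$g = 2$ ($g = -2 + 4 = 2$)
$t{\left(H,L \right)} = \frac{L}{6}$ ($t{\left(H,L \right)} = L \frac{1}{6} = \frac{L}{6}$)
$- 105 t{\left(g,N{\left(-3,0 \right)} \right)} = - 105 \frac{0 + 2 \left(-3\right)}{6} = - 105 \frac{0 - 6}{6} = - 105 \cdot \frac{1}{6} \left(-6\right) = \left(-105\right) \left(-1\right) = 105$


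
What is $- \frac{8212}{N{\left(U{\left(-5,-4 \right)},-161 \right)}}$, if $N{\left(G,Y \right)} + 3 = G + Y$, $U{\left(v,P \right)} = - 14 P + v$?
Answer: $\frac{8212}{113} \approx 72.673$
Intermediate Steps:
$U{\left(v,P \right)} = v - 14 P$
$N{\left(G,Y \right)} = -3 + G + Y$ ($N{\left(G,Y \right)} = -3 + \left(G + Y\right) = -3 + G + Y$)
$- \frac{8212}{N{\left(U{\left(-5,-4 \right)},-161 \right)}} = - \frac{8212}{-3 - -51 - 161} = - \frac{8212}{-3 + \left(-5 + 56\right) - 161} = - \frac{8212}{-3 + 51 - 161} = - \frac{8212}{-113} = \left(-8212\right) \left(- \frac{1}{113}\right) = \frac{8212}{113}$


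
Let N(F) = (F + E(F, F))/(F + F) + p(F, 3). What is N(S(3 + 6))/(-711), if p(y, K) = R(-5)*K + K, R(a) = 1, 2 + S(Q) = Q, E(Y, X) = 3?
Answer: -47/4977 ≈ -0.0094434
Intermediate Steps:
S(Q) = -2 + Q
p(y, K) = 2*K (p(y, K) = 1*K + K = K + K = 2*K)
N(F) = 6 + (3 + F)/(2*F) (N(F) = (F + 3)/(F + F) + 2*3 = (3 + F)/((2*F)) + 6 = (3 + F)*(1/(2*F)) + 6 = (3 + F)/(2*F) + 6 = 6 + (3 + F)/(2*F))
N(S(3 + 6))/(-711) = ((3 + 13*(-2 + (3 + 6)))/(2*(-2 + (3 + 6))))/(-711) = ((3 + 13*(-2 + 9))/(2*(-2 + 9)))*(-1/711) = ((1/2)*(3 + 13*7)/7)*(-1/711) = ((1/2)*(1/7)*(3 + 91))*(-1/711) = ((1/2)*(1/7)*94)*(-1/711) = (47/7)*(-1/711) = -47/4977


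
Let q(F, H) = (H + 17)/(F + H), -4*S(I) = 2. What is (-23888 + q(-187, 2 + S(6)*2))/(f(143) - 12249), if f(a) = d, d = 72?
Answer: 67321/34317 ≈ 1.9617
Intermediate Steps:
S(I) = -1/2 (S(I) = -1/4*2 = -1/2)
f(a) = 72
q(F, H) = (17 + H)/(F + H)
(-23888 + q(-187, 2 + S(6)*2))/(f(143) - 12249) = (-23888 + (17 + (2 - 1/2*2))/(-187 + (2 - 1/2*2)))/(72 - 12249) = (-23888 + (17 + (2 - 1))/(-187 + (2 - 1)))/(-12177) = (-23888 + (17 + 1)/(-187 + 1))*(-1/12177) = (-23888 + 18/(-186))*(-1/12177) = (-23888 - 1/186*18)*(-1/12177) = (-23888 - 3/31)*(-1/12177) = -740531/31*(-1/12177) = 67321/34317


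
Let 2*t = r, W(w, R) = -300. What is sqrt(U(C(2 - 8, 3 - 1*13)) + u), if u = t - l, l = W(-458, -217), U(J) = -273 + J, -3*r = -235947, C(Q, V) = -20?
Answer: sqrt(157326)/2 ≈ 198.32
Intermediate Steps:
r = 78649 (r = -1/3*(-235947) = 78649)
t = 78649/2 (t = (1/2)*78649 = 78649/2 ≈ 39325.)
l = -300
u = 79249/2 (u = 78649/2 - 1*(-300) = 78649/2 + 300 = 79249/2 ≈ 39625.)
sqrt(U(C(2 - 8, 3 - 1*13)) + u) = sqrt((-273 - 20) + 79249/2) = sqrt(-293 + 79249/2) = sqrt(78663/2) = sqrt(157326)/2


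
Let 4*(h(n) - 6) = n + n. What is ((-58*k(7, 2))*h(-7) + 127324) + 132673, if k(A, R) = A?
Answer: 258982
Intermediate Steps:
h(n) = 6 + n/2 (h(n) = 6 + (n + n)/4 = 6 + (2*n)/4 = 6 + n/2)
((-58*k(7, 2))*h(-7) + 127324) + 132673 = ((-58*7)*(6 + (½)*(-7)) + 127324) + 132673 = (-406*(6 - 7/2) + 127324) + 132673 = (-406*5/2 + 127324) + 132673 = (-1015 + 127324) + 132673 = 126309 + 132673 = 258982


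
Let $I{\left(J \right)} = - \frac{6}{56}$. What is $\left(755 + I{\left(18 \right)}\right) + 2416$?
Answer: $\frac{88785}{28} \approx 3170.9$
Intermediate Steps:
$I{\left(J \right)} = - \frac{3}{28}$ ($I{\left(J \right)} = \left(-6\right) \frac{1}{56} = - \frac{3}{28}$)
$\left(755 + I{\left(18 \right)}\right) + 2416 = \left(755 - \frac{3}{28}\right) + 2416 = \frac{21137}{28} + 2416 = \frac{88785}{28}$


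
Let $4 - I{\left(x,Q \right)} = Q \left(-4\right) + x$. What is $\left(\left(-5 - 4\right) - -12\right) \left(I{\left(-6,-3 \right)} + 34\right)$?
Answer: $96$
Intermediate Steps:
$I{\left(x,Q \right)} = 4 - x + 4 Q$ ($I{\left(x,Q \right)} = 4 - \left(Q \left(-4\right) + x\right) = 4 - \left(- 4 Q + x\right) = 4 - \left(x - 4 Q\right) = 4 + \left(- x + 4 Q\right) = 4 - x + 4 Q$)
$\left(\left(-5 - 4\right) - -12\right) \left(I{\left(-6,-3 \right)} + 34\right) = \left(\left(-5 - 4\right) - -12\right) \left(\left(4 - -6 + 4 \left(-3\right)\right) + 34\right) = \left(\left(-5 - 4\right) + 12\right) \left(\left(4 + 6 - 12\right) + 34\right) = \left(-9 + 12\right) \left(-2 + 34\right) = 3 \cdot 32 = 96$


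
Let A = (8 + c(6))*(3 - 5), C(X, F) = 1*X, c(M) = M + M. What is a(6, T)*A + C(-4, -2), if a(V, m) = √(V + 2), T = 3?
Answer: -4 - 80*√2 ≈ -117.14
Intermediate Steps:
c(M) = 2*M
a(V, m) = √(2 + V)
C(X, F) = X
A = -40 (A = (8 + 2*6)*(3 - 5) = (8 + 12)*(-2) = 20*(-2) = -40)
a(6, T)*A + C(-4, -2) = √(2 + 6)*(-40) - 4 = √8*(-40) - 4 = (2*√2)*(-40) - 4 = -80*√2 - 4 = -4 - 80*√2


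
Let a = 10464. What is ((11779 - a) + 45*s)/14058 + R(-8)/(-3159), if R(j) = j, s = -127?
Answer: -69632/224289 ≈ -0.31046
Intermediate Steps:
((11779 - a) + 45*s)/14058 + R(-8)/(-3159) = ((11779 - 1*10464) + 45*(-127))/14058 - 8/(-3159) = ((11779 - 10464) - 5715)*(1/14058) - 8*(-1/3159) = (1315 - 5715)*(1/14058) + 8/3159 = -4400*1/14058 + 8/3159 = -200/639 + 8/3159 = -69632/224289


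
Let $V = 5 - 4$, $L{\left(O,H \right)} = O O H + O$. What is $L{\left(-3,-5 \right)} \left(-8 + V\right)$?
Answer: $336$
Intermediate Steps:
$L{\left(O,H \right)} = O + H O^{2}$ ($L{\left(O,H \right)} = O^{2} H + O = H O^{2} + O = O + H O^{2}$)
$V = 1$ ($V = 5 - 4 = 1$)
$L{\left(-3,-5 \right)} \left(-8 + V\right) = - 3 \left(1 - -15\right) \left(-8 + 1\right) = - 3 \left(1 + 15\right) \left(-7\right) = \left(-3\right) 16 \left(-7\right) = \left(-48\right) \left(-7\right) = 336$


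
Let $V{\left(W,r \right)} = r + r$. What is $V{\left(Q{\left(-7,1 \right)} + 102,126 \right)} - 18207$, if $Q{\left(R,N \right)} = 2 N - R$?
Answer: $-17955$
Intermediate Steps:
$Q{\left(R,N \right)} = - R + 2 N$
$V{\left(W,r \right)} = 2 r$
$V{\left(Q{\left(-7,1 \right)} + 102,126 \right)} - 18207 = 2 \cdot 126 - 18207 = 252 - 18207 = -17955$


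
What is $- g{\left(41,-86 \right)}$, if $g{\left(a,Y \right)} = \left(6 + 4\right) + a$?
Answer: $-51$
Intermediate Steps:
$g{\left(a,Y \right)} = 10 + a$
$- g{\left(41,-86 \right)} = - (10 + 41) = \left(-1\right) 51 = -51$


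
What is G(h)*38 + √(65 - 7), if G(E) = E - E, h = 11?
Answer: √58 ≈ 7.6158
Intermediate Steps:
G(E) = 0
G(h)*38 + √(65 - 7) = 0*38 + √(65 - 7) = 0 + √58 = √58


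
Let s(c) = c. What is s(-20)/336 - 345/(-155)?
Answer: 5641/2604 ≈ 2.1663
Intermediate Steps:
s(-20)/336 - 345/(-155) = -20/336 - 345/(-155) = -20*1/336 - 345*(-1/155) = -5/84 + 69/31 = 5641/2604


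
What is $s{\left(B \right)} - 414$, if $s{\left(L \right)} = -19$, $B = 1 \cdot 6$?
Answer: $-433$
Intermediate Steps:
$B = 6$
$s{\left(B \right)} - 414 = -19 - 414 = -433$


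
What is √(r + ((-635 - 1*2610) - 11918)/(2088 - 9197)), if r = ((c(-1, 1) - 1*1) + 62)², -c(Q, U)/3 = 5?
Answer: √107045949963/7109 ≈ 46.023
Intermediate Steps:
c(Q, U) = -15 (c(Q, U) = -3*5 = -15)
r = 2116 (r = ((-15 - 1*1) + 62)² = ((-15 - 1) + 62)² = (-16 + 62)² = 46² = 2116)
√(r + ((-635 - 1*2610) - 11918)/(2088 - 9197)) = √(2116 + ((-635 - 1*2610) - 11918)/(2088 - 9197)) = √(2116 + ((-635 - 2610) - 11918)/(-7109)) = √(2116 + (-3245 - 11918)*(-1/7109)) = √(2116 - 15163*(-1/7109)) = √(2116 + 15163/7109) = √(15057807/7109) = √107045949963/7109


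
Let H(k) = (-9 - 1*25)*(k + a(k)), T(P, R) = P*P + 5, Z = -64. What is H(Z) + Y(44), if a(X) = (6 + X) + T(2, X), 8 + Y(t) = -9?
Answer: 3825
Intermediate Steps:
Y(t) = -17 (Y(t) = -8 - 9 = -17)
T(P, R) = 5 + P**2 (T(P, R) = P**2 + 5 = 5 + P**2)
a(X) = 15 + X (a(X) = (6 + X) + (5 + 2**2) = (6 + X) + (5 + 4) = (6 + X) + 9 = 15 + X)
H(k) = -510 - 68*k (H(k) = (-9 - 1*25)*(k + (15 + k)) = (-9 - 25)*(15 + 2*k) = -34*(15 + 2*k) = -510 - 68*k)
H(Z) + Y(44) = (-510 - 68*(-64)) - 17 = (-510 + 4352) - 17 = 3842 - 17 = 3825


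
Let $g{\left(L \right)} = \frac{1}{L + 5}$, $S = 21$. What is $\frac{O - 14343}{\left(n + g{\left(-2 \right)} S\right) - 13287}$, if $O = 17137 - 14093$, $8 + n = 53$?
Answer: $\frac{11299}{13235} \approx 0.85372$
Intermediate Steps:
$n = 45$ ($n = -8 + 53 = 45$)
$g{\left(L \right)} = \frac{1}{5 + L}$
$O = 3044$
$\frac{O - 14343}{\left(n + g{\left(-2 \right)} S\right) - 13287} = \frac{3044 - 14343}{\left(45 + \frac{1}{5 - 2} \cdot 21\right) - 13287} = - \frac{11299}{\left(45 + \frac{1}{3} \cdot 21\right) - 13287} = - \frac{11299}{\left(45 + 7\right) - 13287} = - \frac{11299}{52 - 13287} = - \frac{11299}{-13235} = \left(-11299\right) \left(- \frac{1}{13235}\right) = \frac{11299}{13235}$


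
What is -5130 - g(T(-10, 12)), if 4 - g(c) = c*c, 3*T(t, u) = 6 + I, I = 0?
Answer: -5130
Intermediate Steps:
T(t, u) = 2 (T(t, u) = (6 + 0)/3 = (⅓)*6 = 2)
g(c) = 4 - c² (g(c) = 4 - c*c = 4 - c²)
-5130 - g(T(-10, 12)) = -5130 - (4 - 1*2²) = -5130 - (4 - 1*4) = -5130 - (4 - 4) = -5130 - 1*0 = -5130 + 0 = -5130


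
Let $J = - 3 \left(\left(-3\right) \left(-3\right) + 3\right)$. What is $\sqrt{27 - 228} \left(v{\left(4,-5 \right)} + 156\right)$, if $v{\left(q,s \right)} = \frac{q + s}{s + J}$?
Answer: $\frac{6397 i \sqrt{201}}{41} \approx 2212.0 i$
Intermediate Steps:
$J = -36$ ($J = - 3 \left(9 + 3\right) = \left(-3\right) 12 = -36$)
$v{\left(q,s \right)} = \frac{q + s}{-36 + s}$ ($v{\left(q,s \right)} = \frac{q + s}{s - 36} = \frac{q + s}{-36 + s}$)
$\sqrt{27 - 228} \left(v{\left(4,-5 \right)} + 156\right) = \sqrt{27 - 228} \left(\frac{4 - 5}{-36 - 5} + 156\right) = \sqrt{-201} \left(\frac{1}{-41} \left(-1\right) + 156\right) = i \sqrt{201} \left(\left(- \frac{1}{41}\right) \left(-1\right) + 156\right) = i \sqrt{201} \left(\frac{1}{41} + 156\right) = i \sqrt{201} \cdot \frac{6397}{41} = \frac{6397 i \sqrt{201}}{41}$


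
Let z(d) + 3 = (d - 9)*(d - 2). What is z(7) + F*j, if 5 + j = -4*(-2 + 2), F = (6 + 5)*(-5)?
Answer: 262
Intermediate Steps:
F = -55 (F = 11*(-5) = -55)
z(d) = -3 + (-9 + d)*(-2 + d) (z(d) = -3 + (d - 9)*(d - 2) = -3 + (-9 + d)*(-2 + d))
j = -5 (j = -5 - 4*(-2 + 2) = -5 - 4*0 = -5 + 0 = -5)
z(7) + F*j = (15 + 7**2 - 11*7) - 55*(-5) = (15 + 49 - 77) + 275 = -13 + 275 = 262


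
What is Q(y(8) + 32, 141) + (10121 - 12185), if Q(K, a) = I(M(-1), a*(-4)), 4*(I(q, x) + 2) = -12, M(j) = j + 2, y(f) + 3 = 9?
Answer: -2069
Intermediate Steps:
y(f) = 6 (y(f) = -3 + 9 = 6)
M(j) = 2 + j
I(q, x) = -5 (I(q, x) = -2 + (¼)*(-12) = -2 - 3 = -5)
Q(K, a) = -5
Q(y(8) + 32, 141) + (10121 - 12185) = -5 + (10121 - 12185) = -5 - 2064 = -2069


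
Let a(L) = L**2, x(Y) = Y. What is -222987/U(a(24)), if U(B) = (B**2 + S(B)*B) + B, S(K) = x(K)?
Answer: -74329/221376 ≈ -0.33576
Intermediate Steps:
S(K) = K
U(B) = B + 2*B**2 (U(B) = (B**2 + B*B) + B = (B**2 + B**2) + B = 2*B**2 + B = B + 2*B**2)
-222987/U(a(24)) = -222987*1/(576*(1 + 2*24**2)) = -222987*1/(576*(1 + 2*576)) = -222987*1/(576*(1 + 1152)) = -222987/(576*1153) = -222987/664128 = -222987*1/664128 = -74329/221376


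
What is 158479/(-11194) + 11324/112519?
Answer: -91736465/6526102 ≈ -14.057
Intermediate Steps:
158479/(-11194) + 11324/112519 = 158479*(-1/11194) + 11324*(1/112519) = -158479/11194 + 11324/112519 = -91736465/6526102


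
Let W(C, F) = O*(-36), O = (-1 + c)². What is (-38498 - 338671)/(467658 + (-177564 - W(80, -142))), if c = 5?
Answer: -125723/96890 ≈ -1.2976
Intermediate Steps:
O = 16 (O = (-1 + 5)² = 4² = 16)
W(C, F) = -576 (W(C, F) = 16*(-36) = -576)
(-38498 - 338671)/(467658 + (-177564 - W(80, -142))) = (-38498 - 338671)/(467658 + (-177564 - 1*(-576))) = -377169/(467658 + (-177564 + 576)) = -377169/(467658 - 176988) = -377169/290670 = -377169*1/290670 = -125723/96890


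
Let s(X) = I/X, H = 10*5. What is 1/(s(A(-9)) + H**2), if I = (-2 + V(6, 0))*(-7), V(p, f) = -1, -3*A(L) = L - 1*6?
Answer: 5/12521 ≈ 0.00039933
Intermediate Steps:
A(L) = 2 - L/3 (A(L) = -(L - 1*6)/3 = -(L - 6)/3 = -(-6 + L)/3 = 2 - L/3)
H = 50
I = 21 (I = (-2 - 1)*(-7) = -3*(-7) = 21)
s(X) = 21/X
1/(s(A(-9)) + H**2) = 1/(21/(2 - 1/3*(-9)) + 50**2) = 1/(21/(2 + 3) + 2500) = 1/(21/5 + 2500) = 1/(12521/5) = 5/12521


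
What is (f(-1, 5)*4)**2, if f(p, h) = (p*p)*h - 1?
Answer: 256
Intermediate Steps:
f(p, h) = -1 + h*p**2 (f(p, h) = p**2*h - 1 = h*p**2 - 1 = -1 + h*p**2)
(f(-1, 5)*4)**2 = ((-1 + 5*(-1)**2)*4)**2 = ((-1 + 5*1)*4)**2 = ((-1 + 5)*4)**2 = (4*4)**2 = 16**2 = 256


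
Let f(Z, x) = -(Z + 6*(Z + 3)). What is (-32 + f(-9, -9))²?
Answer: 169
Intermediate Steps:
f(Z, x) = -18 - 7*Z (f(Z, x) = -(Z + 6*(3 + Z)) = -(Z + (18 + 6*Z)) = -(18 + 7*Z) = -18 - 7*Z)
(-32 + f(-9, -9))² = (-32 + (-18 - 7*(-9)))² = (-32 + (-18 + 63))² = (-32 + 45)² = 13² = 169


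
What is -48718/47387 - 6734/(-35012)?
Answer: -693305279/829556822 ≈ -0.83575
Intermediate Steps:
-48718/47387 - 6734/(-35012) = -48718*1/47387 - 6734*(-1/35012) = -48718/47387 + 3367/17506 = -693305279/829556822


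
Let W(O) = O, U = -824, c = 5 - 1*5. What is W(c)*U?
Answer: 0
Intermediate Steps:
c = 0 (c = 5 - 5 = 0)
W(c)*U = 0*(-824) = 0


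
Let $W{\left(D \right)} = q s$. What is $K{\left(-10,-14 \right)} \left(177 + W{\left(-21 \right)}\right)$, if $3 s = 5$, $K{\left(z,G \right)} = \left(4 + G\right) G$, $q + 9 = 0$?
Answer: $22680$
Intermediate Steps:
$q = -9$ ($q = -9 + 0 = -9$)
$K{\left(z,G \right)} = G \left(4 + G\right)$
$s = \frac{5}{3}$ ($s = \frac{1}{3} \cdot 5 = \frac{5}{3} \approx 1.6667$)
$W{\left(D \right)} = -15$ ($W{\left(D \right)} = \left(-9\right) \frac{5}{3} = -15$)
$K{\left(-10,-14 \right)} \left(177 + W{\left(-21 \right)}\right) = - 14 \left(4 - 14\right) \left(177 - 15\right) = \left(-14\right) \left(-10\right) 162 = 140 \cdot 162 = 22680$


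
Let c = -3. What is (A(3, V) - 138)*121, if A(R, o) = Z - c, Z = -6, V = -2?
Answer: -17061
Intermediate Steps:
A(R, o) = -3 (A(R, o) = -6 - 1*(-3) = -6 + 3 = -3)
(A(3, V) - 138)*121 = (-3 - 138)*121 = -141*121 = -17061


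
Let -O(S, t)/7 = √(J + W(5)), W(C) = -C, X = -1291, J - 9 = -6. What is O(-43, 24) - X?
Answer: 1291 - 7*I*√2 ≈ 1291.0 - 9.8995*I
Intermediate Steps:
J = 3 (J = 9 - 6 = 3)
O(S, t) = -7*I*√2 (O(S, t) = -7*√(3 - 1*5) = -7*√(3 - 5) = -7*I*√2)
O(-43, 24) - X = -7*I*√2 - 1*(-1291) = -7*I*√2 + 1291 = 1291 - 7*I*√2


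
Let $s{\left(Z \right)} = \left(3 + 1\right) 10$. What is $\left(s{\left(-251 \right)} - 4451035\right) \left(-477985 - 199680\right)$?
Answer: $3016283526675$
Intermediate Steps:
$s{\left(Z \right)} = 40$ ($s{\left(Z \right)} = 4 \cdot 10 = 40$)
$\left(s{\left(-251 \right)} - 4451035\right) \left(-477985 - 199680\right) = \left(40 - 4451035\right) \left(-477985 - 199680\right) = - 4450995 \left(-477985 - 199680\right) = \left(-4450995\right) \left(-677665\right) = 3016283526675$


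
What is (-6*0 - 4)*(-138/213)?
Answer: 184/71 ≈ 2.5915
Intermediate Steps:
(-6*0 - 4)*(-138/213) = (0 - 4)*(-138*1/213) = -4*(-46/71) = 184/71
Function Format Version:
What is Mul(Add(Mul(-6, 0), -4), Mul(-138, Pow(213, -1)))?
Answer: Rational(184, 71) ≈ 2.5915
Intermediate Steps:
Mul(Add(Mul(-6, 0), -4), Mul(-138, Pow(213, -1))) = Mul(Add(0, -4), Mul(-138, Rational(1, 213))) = Mul(-4, Rational(-46, 71)) = Rational(184, 71)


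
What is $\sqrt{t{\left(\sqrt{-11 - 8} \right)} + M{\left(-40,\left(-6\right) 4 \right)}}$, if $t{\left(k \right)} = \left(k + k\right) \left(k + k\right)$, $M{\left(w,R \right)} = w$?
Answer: $2 i \sqrt{29} \approx 10.77 i$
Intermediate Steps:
$t{\left(k \right)} = 4 k^{2}$ ($t{\left(k \right)} = 2 k 2 k = 4 k^{2}$)
$\sqrt{t{\left(\sqrt{-11 - 8} \right)} + M{\left(-40,\left(-6\right) 4 \right)}} = \sqrt{4 \left(\sqrt{-11 - 8}\right)^{2} - 40} = \sqrt{4 \left(\sqrt{-19}\right)^{2} - 40} = \sqrt{4 \left(i \sqrt{19}\right)^{2} - 40} = \sqrt{4 \left(-19\right) - 40} = \sqrt{-76 - 40} = \sqrt{-116} = 2 i \sqrt{29}$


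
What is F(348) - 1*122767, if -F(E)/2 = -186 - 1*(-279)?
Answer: -122953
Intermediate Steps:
F(E) = -186 (F(E) = -2*(-186 - 1*(-279)) = -2*(-186 + 279) = -2*93 = -186)
F(348) - 1*122767 = -186 - 1*122767 = -186 - 122767 = -122953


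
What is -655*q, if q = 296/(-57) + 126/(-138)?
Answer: 5243275/1311 ≈ 3999.4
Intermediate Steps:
q = -8005/1311 (q = 296*(-1/57) + 126*(-1/138) = -296/57 - 21/23 = -8005/1311 ≈ -6.1060)
-655*q = -655*(-8005/1311) = 5243275/1311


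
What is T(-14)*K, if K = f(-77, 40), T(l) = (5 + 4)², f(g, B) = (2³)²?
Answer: 5184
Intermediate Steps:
f(g, B) = 64 (f(g, B) = 8² = 64)
T(l) = 81 (T(l) = 9² = 81)
K = 64
T(-14)*K = 81*64 = 5184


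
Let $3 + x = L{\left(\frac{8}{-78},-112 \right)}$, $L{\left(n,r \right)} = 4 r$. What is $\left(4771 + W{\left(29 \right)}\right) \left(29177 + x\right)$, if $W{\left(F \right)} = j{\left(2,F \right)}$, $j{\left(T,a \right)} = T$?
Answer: $137109198$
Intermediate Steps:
$W{\left(F \right)} = 2$
$x = -451$ ($x = -3 + 4 \left(-112\right) = -3 - 448 = -451$)
$\left(4771 + W{\left(29 \right)}\right) \left(29177 + x\right) = \left(4771 + 2\right) \left(29177 - 451\right) = 4773 \cdot 28726 = 137109198$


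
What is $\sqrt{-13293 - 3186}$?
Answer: $3 i \sqrt{1831} \approx 128.37 i$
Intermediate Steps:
$\sqrt{-13293 - 3186} = \sqrt{-16479} = 3 i \sqrt{1831}$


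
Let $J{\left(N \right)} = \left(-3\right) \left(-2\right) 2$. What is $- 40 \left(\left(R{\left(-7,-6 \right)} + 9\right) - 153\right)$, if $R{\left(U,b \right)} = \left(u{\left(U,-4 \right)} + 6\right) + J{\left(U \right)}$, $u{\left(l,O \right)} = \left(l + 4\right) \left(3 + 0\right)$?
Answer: $5400$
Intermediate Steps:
$J{\left(N \right)} = 12$ ($J{\left(N \right)} = 6 \cdot 2 = 12$)
$u{\left(l,O \right)} = 12 + 3 l$ ($u{\left(l,O \right)} = \left(4 + l\right) 3 = 12 + 3 l$)
$R{\left(U,b \right)} = 30 + 3 U$ ($R{\left(U,b \right)} = \left(\left(12 + 3 U\right) + 6\right) + 12 = \left(18 + 3 U\right) + 12 = 30 + 3 U$)
$- 40 \left(\left(R{\left(-7,-6 \right)} + 9\right) - 153\right) = - 40 \left(\left(\left(30 + 3 \left(-7\right)\right) + 9\right) - 153\right) = - 40 \left(\left(\left(30 - 21\right) + 9\right) - 153\right) = - 40 \left(\left(9 + 9\right) - 153\right) = - 40 \left(18 - 153\right) = \left(-40\right) \left(-135\right) = 5400$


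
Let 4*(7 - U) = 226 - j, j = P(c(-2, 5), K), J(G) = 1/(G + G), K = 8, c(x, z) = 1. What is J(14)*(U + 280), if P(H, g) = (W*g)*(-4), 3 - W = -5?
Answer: 333/56 ≈ 5.9464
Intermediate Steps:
W = 8 (W = 3 - 1*(-5) = 3 + 5 = 8)
P(H, g) = -32*g (P(H, g) = (8*g)*(-4) = -32*g)
J(G) = 1/(2*G)
j = -256 (j = -32*8 = -256)
U = -227/2 (U = 7 - (226 - 1*(-256))/4 = 7 - (226 + 256)/4 = 7 - ¼*482 = 7 - 241/2 = -227/2 ≈ -113.50)
J(14)*(U + 280) = ((½)/14)*(-227/2 + 280) = ((½)*(1/14))*(333/2) = (1/28)*(333/2) = 333/56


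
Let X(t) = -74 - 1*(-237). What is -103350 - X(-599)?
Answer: -103513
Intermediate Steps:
X(t) = 163 (X(t) = -74 + 237 = 163)
-103350 - X(-599) = -103350 - 1*163 = -103350 - 163 = -103513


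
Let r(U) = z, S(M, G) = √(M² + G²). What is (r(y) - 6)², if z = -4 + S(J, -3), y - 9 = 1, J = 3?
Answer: 118 - 60*√2 ≈ 33.147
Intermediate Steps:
S(M, G) = √(G² + M²)
y = 10 (y = 9 + 1 = 10)
z = -4 + 3*√2 (z = -4 + √((-3)² + 3²) = -4 + √(9 + 9) = -4 + √18 = -4 + 3*√2 ≈ 0.24264)
r(U) = -4 + 3*√2
(r(y) - 6)² = ((-4 + 3*√2) - 6)² = (-10 + 3*√2)²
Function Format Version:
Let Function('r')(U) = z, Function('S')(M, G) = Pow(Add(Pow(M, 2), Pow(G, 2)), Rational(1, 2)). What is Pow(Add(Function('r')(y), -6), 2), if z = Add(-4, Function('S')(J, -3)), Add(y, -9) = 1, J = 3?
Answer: Add(118, Mul(-60, Pow(2, Rational(1, 2)))) ≈ 33.147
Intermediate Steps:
Function('S')(M, G) = Pow(Add(Pow(G, 2), Pow(M, 2)), Rational(1, 2))
y = 10 (y = Add(9, 1) = 10)
z = Add(-4, Mul(3, Pow(2, Rational(1, 2)))) (z = Add(-4, Pow(Add(Pow(-3, 2), Pow(3, 2)), Rational(1, 2))) = Add(-4, Pow(Add(9, 9), Rational(1, 2))) = Add(-4, Pow(18, Rational(1, 2))) = Add(-4, Mul(3, Pow(2, Rational(1, 2)))) ≈ 0.24264)
Function('r')(U) = Add(-4, Mul(3, Pow(2, Rational(1, 2))))
Pow(Add(Function('r')(y), -6), 2) = Pow(Add(Add(-4, Mul(3, Pow(2, Rational(1, 2)))), -6), 2) = Pow(Add(-10, Mul(3, Pow(2, Rational(1, 2)))), 2)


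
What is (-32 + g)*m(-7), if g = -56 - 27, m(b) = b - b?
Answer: 0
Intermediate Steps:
m(b) = 0
g = -83
(-32 + g)*m(-7) = (-32 - 83)*0 = -115*0 = 0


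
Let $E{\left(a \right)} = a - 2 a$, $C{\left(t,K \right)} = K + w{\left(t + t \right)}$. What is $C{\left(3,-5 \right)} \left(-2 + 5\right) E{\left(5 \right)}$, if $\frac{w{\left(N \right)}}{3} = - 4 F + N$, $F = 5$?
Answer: $705$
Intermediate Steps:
$w{\left(N \right)} = -60 + 3 N$ ($w{\left(N \right)} = 3 \left(\left(-4\right) 5 + N\right) = 3 \left(-20 + N\right) = -60 + 3 N$)
$C{\left(t,K \right)} = -60 + K + 6 t$ ($C{\left(t,K \right)} = K + \left(-60 + 3 \left(t + t\right)\right) = K + \left(-60 + 3 \cdot 2 t\right) = K + \left(-60 + 6 t\right) = -60 + K + 6 t$)
$E{\left(a \right)} = - a$
$C{\left(3,-5 \right)} \left(-2 + 5\right) E{\left(5 \right)} = \left(-60 - 5 + 6 \cdot 3\right) \left(-2 + 5\right) \left(\left(-1\right) 5\right) = \left(-60 - 5 + 18\right) 3 \left(-5\right) = \left(-47\right) 3 \left(-5\right) = \left(-141\right) \left(-5\right) = 705$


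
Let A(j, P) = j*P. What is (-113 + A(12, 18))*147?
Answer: 15141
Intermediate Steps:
A(j, P) = P*j
(-113 + A(12, 18))*147 = (-113 + 18*12)*147 = (-113 + 216)*147 = 103*147 = 15141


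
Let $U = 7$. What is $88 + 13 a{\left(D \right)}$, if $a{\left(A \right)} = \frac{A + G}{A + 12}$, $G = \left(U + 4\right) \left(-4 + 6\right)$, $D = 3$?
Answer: $\frac{329}{3} \approx 109.67$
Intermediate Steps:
$G = 22$ ($G = \left(7 + 4\right) \left(-4 + 6\right) = 11 \cdot 2 = 22$)
$a{\left(A \right)} = \frac{22 + A}{12 + A}$ ($a{\left(A \right)} = \frac{A + 22}{A + 12} = \frac{22 + A}{12 + A}$)
$88 + 13 a{\left(D \right)} = 88 + 13 \frac{22 + 3}{12 + 3} = 88 + 13 \cdot \frac{1}{15} \cdot 25 = 88 + 13 \cdot \frac{5}{3} = 88 + \frac{65}{3} = \frac{329}{3}$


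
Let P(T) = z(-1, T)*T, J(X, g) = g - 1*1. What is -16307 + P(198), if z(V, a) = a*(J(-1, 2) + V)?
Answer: -16307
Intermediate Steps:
J(X, g) = -1 + g (J(X, g) = g - 1 = -1 + g)
z(V, a) = a*(1 + V) (z(V, a) = a*((-1 + 2) + V) = a*(1 + V))
P(T) = 0 (P(T) = (T*(1 - 1))*T = (T*0)*T = 0*T = 0)
-16307 + P(198) = -16307 + 0 = -16307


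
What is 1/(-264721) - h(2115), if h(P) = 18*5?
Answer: -23824891/264721 ≈ -90.000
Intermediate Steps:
h(P) = 90
1/(-264721) - h(2115) = 1/(-264721) - 1*90 = -1/264721 - 90 = -23824891/264721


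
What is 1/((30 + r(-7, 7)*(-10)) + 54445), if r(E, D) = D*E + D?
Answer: 1/54895 ≈ 1.8217e-5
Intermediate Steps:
r(E, D) = D + D*E
1/((30 + r(-7, 7)*(-10)) + 54445) = 1/((30 + (7*(1 - 7))*(-10)) + 54445) = 1/((30 + (7*(-6))*(-10)) + 54445) = 1/((30 - 42*(-10)) + 54445) = 1/((30 + 420) + 54445) = 1/(450 + 54445) = 1/54895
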